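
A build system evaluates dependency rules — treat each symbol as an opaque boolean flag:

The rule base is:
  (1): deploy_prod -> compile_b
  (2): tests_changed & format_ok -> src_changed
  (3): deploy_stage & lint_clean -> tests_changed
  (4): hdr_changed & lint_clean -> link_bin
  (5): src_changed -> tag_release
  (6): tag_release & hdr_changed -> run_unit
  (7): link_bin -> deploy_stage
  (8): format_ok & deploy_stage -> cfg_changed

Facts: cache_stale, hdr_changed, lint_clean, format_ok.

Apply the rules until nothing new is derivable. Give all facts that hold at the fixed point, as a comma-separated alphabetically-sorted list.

[1] (4) [hdr_changed & lint_clean -> link_bin]. ⇒ new: link_bin.
[2] (7) [link_bin -> deploy_stage]. ⇒ new: deploy_stage.
[3] (3) [deploy_stage & lint_clean -> tests_changed]; (8) [format_ok & deploy_stage -> cfg_changed]. ⇒ new: tests_changed, cfg_changed.
[4] (2) [tests_changed & format_ok -> src_changed]. ⇒ new: src_changed.
[5] (5) [src_changed -> tag_release]. ⇒ new: tag_release.
[6] (6) [tag_release & hdr_changed -> run_unit]. ⇒ new: run_unit.

cache_stale, cfg_changed, deploy_stage, format_ok, hdr_changed, link_bin, lint_clean, run_unit, src_changed, tag_release, tests_changed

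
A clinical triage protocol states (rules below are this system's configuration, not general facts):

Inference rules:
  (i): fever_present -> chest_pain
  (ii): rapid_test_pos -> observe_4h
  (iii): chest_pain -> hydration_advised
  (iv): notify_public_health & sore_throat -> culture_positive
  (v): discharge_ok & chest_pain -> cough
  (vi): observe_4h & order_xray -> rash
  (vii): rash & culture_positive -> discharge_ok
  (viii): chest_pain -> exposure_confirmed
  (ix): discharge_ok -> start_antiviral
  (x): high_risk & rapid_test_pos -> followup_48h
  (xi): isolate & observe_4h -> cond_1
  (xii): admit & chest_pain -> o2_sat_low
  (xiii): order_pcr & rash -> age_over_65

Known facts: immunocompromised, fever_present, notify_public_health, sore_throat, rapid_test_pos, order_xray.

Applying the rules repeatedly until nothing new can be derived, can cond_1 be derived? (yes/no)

no

Round 1: (i) [fever_present -> chest_pain]; (ii) [rapid_test_pos -> observe_4h]; (iv) [notify_public_health & sore_throat -> culture_positive]. Adds chest_pain, observe_4h, culture_positive.
Round 2: (iii) [chest_pain -> hydration_advised]; (vi) [observe_4h & order_xray -> rash]; (viii) [chest_pain -> exposure_confirmed]. Adds hydration_advised, rash, exposure_confirmed.
Round 3: (vii) [rash & culture_positive -> discharge_ok]. Adds discharge_ok.
Round 4: (v) [discharge_ok & chest_pain -> cough]; (ix) [discharge_ok -> start_antiviral]. Adds cough, start_antiviral.
Fixed point reached. cond_1 is concluded only by (xi); (xi) needs isolate (never derived).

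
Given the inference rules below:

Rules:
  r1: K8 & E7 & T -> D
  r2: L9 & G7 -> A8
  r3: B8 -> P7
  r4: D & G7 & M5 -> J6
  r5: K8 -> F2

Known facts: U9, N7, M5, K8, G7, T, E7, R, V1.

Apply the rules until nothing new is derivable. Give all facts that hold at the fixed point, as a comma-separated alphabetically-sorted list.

Round 1: r1 [K8 & E7 & T -> D]; r5 [K8 -> F2]. Adds D, F2.
Round 2: r4 [D & G7 & M5 -> J6]. Adds J6.

D, E7, F2, G7, J6, K8, M5, N7, R, T, U9, V1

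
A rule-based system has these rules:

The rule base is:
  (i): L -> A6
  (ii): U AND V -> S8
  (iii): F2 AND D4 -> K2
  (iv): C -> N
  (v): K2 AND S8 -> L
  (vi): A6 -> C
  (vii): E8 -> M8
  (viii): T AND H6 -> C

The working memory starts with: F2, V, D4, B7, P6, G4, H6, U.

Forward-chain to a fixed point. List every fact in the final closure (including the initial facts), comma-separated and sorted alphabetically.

A6, B7, C, D4, F2, G4, H6, K2, L, N, P6, S8, U, V

Round 1 — (ii), (iii), derive S8, K2.
Round 2 — (v), derive L.
Round 3 — (i), derive A6.
Round 4 — (vi), derive C.
Round 5 — (iv), derive N.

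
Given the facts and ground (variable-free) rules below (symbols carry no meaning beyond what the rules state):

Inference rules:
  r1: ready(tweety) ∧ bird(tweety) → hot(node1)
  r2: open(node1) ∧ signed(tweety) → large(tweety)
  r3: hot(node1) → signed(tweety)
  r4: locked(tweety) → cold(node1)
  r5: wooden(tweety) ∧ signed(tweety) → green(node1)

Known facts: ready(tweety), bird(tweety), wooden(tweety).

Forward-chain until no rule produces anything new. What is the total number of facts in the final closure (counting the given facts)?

6

Round 1 — r1, derive hot(node1).
Round 2 — r3, derive signed(tweety).
Round 3 — r5, derive green(node1).
Closure: {bird(tweety), green(node1), hot(node1), ready(tweety), signed(tweety), wooden(tweety)} — 6 facts.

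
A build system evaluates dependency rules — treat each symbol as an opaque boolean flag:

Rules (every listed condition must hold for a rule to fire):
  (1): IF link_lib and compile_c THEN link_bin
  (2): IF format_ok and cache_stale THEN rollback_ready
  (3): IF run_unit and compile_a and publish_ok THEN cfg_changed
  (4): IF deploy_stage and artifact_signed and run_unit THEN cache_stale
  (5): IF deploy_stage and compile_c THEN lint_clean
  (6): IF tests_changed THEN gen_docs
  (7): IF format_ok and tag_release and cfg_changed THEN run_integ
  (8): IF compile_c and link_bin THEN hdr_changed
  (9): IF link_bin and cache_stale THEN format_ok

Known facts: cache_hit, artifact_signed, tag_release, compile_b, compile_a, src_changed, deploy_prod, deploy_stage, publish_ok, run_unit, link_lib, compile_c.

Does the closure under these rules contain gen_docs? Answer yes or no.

Round 1: (1) [IF link_lib and compile_c THEN link_bin]; (3) [IF run_unit and compile_a and publish_ok THEN cfg_changed]; (4) [IF deploy_stage and artifact_signed and run_unit THEN cache_stale]; (5) [IF deploy_stage and compile_c THEN lint_clean]. New: link_bin, cfg_changed, cache_stale, lint_clean.
Round 2: (8) [IF compile_c and link_bin THEN hdr_changed]; (9) [IF link_bin and cache_stale THEN format_ok]. New: hdr_changed, format_ok.
Round 3: (2) [IF format_ok and cache_stale THEN rollback_ready]; (7) [IF format_ok and tag_release and cfg_changed THEN run_integ]. New: rollback_ready, run_integ.
Fixed point reached. gen_docs is concluded only by (6); (6) needs tests_changed (never derived).

no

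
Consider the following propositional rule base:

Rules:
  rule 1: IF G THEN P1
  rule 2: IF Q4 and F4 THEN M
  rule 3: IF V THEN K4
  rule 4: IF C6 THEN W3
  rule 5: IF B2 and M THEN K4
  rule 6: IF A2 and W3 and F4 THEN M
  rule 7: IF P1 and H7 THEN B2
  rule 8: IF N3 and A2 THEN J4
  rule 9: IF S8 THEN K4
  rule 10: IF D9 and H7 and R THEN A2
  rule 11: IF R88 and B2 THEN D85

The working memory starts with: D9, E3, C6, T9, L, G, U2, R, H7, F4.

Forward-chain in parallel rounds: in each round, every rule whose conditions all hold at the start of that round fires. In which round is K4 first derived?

3

Round 1 — rule 1, rule 4, rule 10, derive P1, W3, A2.
Round 2 — rule 6, rule 7, derive M, B2.
Round 3 — rule 5, derive K4.
K4 first appears in round 3.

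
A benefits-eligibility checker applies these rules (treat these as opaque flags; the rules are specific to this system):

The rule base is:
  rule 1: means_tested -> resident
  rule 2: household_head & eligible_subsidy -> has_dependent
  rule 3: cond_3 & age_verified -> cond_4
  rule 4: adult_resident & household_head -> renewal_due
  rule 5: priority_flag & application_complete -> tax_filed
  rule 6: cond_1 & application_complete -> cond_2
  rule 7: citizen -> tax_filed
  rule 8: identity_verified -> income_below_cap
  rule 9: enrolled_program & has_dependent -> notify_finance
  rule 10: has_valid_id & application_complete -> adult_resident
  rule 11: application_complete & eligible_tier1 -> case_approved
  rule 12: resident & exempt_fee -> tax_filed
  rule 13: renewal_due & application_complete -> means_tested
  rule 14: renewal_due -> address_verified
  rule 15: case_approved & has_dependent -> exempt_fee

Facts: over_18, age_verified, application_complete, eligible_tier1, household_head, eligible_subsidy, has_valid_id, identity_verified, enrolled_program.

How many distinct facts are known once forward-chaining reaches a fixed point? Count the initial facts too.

20

Round 1: rule 2 [household_head & eligible_subsidy -> has_dependent]; rule 8 [identity_verified -> income_below_cap]; rule 10 [has_valid_id & application_complete -> adult_resident]; rule 11 [application_complete & eligible_tier1 -> case_approved]. New: has_dependent, income_below_cap, adult_resident, case_approved.
Round 2: rule 4 [adult_resident & household_head -> renewal_due]; rule 9 [enrolled_program & has_dependent -> notify_finance]; rule 15 [case_approved & has_dependent -> exempt_fee]. New: renewal_due, notify_finance, exempt_fee.
Round 3: rule 13 [renewal_due & application_complete -> means_tested]; rule 14 [renewal_due -> address_verified]. New: means_tested, address_verified.
Round 4: rule 1 [means_tested -> resident]. New: resident.
Round 5: rule 12 [resident & exempt_fee -> tax_filed]. New: tax_filed.
Closure: {address_verified, adult_resident, age_verified, application_complete, case_approved, eligible_subsidy, eligible_tier1, enrolled_program, exempt_fee, has_dependent, has_valid_id, household_head, identity_verified, income_below_cap, means_tested, notify_finance, over_18, renewal_due, resident, tax_filed} — 20 facts.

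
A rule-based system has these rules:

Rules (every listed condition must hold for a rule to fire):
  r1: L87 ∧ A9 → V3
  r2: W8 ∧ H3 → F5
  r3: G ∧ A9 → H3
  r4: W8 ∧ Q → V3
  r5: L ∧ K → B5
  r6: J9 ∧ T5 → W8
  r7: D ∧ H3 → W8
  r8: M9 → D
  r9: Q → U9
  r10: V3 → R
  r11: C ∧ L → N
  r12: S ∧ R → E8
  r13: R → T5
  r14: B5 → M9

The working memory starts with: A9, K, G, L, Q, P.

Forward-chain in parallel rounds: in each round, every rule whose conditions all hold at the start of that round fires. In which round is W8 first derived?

Round 1 fires r3, r5, r9, giving H3, B5, U9.
Round 2 fires r14, giving M9.
Round 3 fires r8, giving D.
Round 4 fires r7, giving W8.
W8 first appears in round 4.

4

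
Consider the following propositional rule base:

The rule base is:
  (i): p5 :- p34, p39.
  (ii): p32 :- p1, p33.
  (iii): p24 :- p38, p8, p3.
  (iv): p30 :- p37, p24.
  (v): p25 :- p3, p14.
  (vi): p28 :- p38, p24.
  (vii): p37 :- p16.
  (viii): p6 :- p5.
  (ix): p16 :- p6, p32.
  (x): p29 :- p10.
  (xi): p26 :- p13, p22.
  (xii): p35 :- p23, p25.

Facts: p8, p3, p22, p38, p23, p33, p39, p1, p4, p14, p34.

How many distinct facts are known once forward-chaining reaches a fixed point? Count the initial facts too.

Round 1 fires (i), (ii), (iii), (v), giving p5, p32, p24, p25.
Round 2 fires (vi), (viii), (xii), giving p28, p6, p35.
Round 3 fires (ix), giving p16.
Round 4 fires (vii), giving p37.
Round 5 fires (iv), giving p30.
Closure: {p1, p14, p16, p22, p23, p24, p25, p28, p3, p30, p32, p33, p34, p35, p37, p38, p39, p4, p5, p6, p8} — 21 facts.

21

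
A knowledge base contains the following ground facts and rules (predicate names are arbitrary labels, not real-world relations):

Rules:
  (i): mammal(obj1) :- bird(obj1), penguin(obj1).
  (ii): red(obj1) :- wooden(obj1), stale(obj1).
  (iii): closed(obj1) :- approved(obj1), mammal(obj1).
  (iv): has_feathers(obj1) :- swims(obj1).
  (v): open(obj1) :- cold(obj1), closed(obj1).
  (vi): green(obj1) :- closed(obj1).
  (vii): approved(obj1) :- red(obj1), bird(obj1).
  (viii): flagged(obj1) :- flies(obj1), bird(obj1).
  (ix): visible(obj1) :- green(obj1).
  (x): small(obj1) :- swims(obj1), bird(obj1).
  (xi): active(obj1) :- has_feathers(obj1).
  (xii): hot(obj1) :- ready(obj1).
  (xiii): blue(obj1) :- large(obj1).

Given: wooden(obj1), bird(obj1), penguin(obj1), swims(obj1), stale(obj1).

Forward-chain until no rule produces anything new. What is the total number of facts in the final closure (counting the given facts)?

14

Round 1 fires (i), (ii), (iv), (x), giving mammal(obj1), red(obj1), has_feathers(obj1), small(obj1).
Round 2 fires (vii), (xi), giving approved(obj1), active(obj1).
Round 3 fires (iii), giving closed(obj1).
Round 4 fires (vi), giving green(obj1).
Round 5 fires (ix), giving visible(obj1).
Closure: {active(obj1), approved(obj1), bird(obj1), closed(obj1), green(obj1), has_feathers(obj1), mammal(obj1), penguin(obj1), red(obj1), small(obj1), stale(obj1), swims(obj1), visible(obj1), wooden(obj1)} — 14 facts.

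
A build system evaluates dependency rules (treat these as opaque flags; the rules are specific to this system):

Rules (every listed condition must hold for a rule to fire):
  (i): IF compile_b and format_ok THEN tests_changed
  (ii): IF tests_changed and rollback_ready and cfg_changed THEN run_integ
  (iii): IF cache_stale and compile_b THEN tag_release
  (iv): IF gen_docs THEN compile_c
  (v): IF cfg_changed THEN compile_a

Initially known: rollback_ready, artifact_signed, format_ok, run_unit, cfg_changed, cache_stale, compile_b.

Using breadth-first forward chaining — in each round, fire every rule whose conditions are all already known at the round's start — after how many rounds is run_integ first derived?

2

[1] (i) [IF compile_b and format_ok THEN tests_changed]; (iii) [IF cache_stale and compile_b THEN tag_release]; (v) [IF cfg_changed THEN compile_a]. ⇒ new: tests_changed, tag_release, compile_a.
[2] (ii) [IF tests_changed and rollback_ready and cfg_changed THEN run_integ]. ⇒ new: run_integ.
run_integ first appears in round 2.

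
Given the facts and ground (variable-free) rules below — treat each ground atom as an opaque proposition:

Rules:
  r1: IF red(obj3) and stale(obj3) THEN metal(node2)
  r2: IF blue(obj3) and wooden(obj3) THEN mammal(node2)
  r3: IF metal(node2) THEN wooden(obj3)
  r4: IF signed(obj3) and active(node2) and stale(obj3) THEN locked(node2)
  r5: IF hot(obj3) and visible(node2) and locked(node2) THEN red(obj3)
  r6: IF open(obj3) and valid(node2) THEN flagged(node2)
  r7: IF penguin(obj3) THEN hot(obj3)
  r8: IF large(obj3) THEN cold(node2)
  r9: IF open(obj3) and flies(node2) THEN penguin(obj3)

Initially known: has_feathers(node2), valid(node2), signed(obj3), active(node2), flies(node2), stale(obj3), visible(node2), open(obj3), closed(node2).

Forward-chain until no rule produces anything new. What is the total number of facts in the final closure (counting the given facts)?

Round 1 — r4, r6, r9, derive locked(node2), flagged(node2), penguin(obj3).
Round 2 — r7, derive hot(obj3).
Round 3 — r5, derive red(obj3).
Round 4 — r1, derive metal(node2).
Round 5 — r3, derive wooden(obj3).
Closure: {active(node2), closed(node2), flagged(node2), flies(node2), has_feathers(node2), hot(obj3), locked(node2), metal(node2), open(obj3), penguin(obj3), red(obj3), signed(obj3), stale(obj3), valid(node2), visible(node2), wooden(obj3)} — 16 facts.

16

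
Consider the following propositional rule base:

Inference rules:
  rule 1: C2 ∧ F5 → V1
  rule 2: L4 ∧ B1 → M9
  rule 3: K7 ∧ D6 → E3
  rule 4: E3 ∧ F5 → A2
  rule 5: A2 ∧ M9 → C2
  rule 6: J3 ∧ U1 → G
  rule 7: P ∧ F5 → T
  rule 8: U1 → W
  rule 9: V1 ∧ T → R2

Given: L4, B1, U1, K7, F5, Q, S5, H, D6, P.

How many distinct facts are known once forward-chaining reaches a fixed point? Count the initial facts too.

18

Round 1: rule 2 [L4 ∧ B1 → M9]; rule 3 [K7 ∧ D6 → E3]; rule 7 [P ∧ F5 → T]; rule 8 [U1 → W]. New: M9, E3, T, W.
Round 2: rule 4 [E3 ∧ F5 → A2]. New: A2.
Round 3: rule 5 [A2 ∧ M9 → C2]. New: C2.
Round 4: rule 1 [C2 ∧ F5 → V1]. New: V1.
Round 5: rule 9 [V1 ∧ T → R2]. New: R2.
Closure: {A2, B1, C2, D6, E3, F5, H, K7, L4, M9, P, Q, R2, S5, T, U1, V1, W} — 18 facts.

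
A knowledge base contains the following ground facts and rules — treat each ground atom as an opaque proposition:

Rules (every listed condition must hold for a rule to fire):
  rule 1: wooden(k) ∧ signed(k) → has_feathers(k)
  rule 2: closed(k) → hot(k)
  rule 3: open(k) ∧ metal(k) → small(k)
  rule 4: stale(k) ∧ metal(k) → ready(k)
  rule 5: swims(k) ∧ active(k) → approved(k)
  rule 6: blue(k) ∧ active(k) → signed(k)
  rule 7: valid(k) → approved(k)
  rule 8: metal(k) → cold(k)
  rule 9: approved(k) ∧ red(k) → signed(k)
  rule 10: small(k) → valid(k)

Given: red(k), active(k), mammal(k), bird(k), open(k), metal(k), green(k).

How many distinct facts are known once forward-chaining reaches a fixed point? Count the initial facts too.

12

Round 1 fires rule 3, rule 8, giving small(k), cold(k).
Round 2 fires rule 10, giving valid(k).
Round 3 fires rule 7, giving approved(k).
Round 4 fires rule 9, giving signed(k).
Closure: {active(k), approved(k), bird(k), cold(k), green(k), mammal(k), metal(k), open(k), red(k), signed(k), small(k), valid(k)} — 12 facts.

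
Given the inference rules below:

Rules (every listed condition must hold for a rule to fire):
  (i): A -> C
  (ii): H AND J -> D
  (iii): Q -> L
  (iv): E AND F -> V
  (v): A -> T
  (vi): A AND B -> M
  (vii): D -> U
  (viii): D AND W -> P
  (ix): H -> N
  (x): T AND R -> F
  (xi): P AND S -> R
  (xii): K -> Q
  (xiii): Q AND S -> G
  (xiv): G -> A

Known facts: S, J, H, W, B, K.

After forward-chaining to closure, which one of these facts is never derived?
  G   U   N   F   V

V

[1] (ii) [H AND J -> D]; (ix) [H -> N]; (xii) [K -> Q]. ⇒ new: D, N, Q.
[2] (iii) [Q -> L]; (vii) [D -> U]; (viii) [D AND W -> P]; (xiii) [Q AND S -> G]. ⇒ new: L, U, P, G.
[3] (xi) [P AND S -> R]; (xiv) [G -> A]. ⇒ new: R, A.
[4] (i) [A -> C]; (v) [A -> T]; (vi) [A AND B -> M]. ⇒ new: C, T, M.
[5] (x) [T AND R -> F]. ⇒ new: F.
Derived: N (round 1), G (round 2), F (round 5), U (round 2). V never appears in any round.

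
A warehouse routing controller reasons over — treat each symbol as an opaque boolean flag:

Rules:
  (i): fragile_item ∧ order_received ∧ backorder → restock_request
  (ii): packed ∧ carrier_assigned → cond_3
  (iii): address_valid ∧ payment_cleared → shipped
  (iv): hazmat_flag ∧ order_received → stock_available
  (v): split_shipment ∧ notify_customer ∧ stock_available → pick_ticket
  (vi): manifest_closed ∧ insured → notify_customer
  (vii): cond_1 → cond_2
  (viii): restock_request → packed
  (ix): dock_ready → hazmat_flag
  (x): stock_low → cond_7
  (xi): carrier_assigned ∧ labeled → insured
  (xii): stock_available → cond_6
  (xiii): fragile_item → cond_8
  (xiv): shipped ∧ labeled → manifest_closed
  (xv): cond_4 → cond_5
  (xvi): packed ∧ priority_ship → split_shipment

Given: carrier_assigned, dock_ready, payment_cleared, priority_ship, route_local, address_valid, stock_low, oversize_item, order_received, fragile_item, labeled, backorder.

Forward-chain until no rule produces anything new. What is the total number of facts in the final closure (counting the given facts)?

26

[1] (i) [fragile_item ∧ order_received ∧ backorder → restock_request]; (iii) [address_valid ∧ payment_cleared → shipped]; (ix) [dock_ready → hazmat_flag]; (x) [stock_low → cond_7]; (xi) [carrier_assigned ∧ labeled → insured]; (xiii) [fragile_item → cond_8]. ⇒ new: restock_request, shipped, hazmat_flag, cond_7, insured, cond_8.
[2] (iv) [hazmat_flag ∧ order_received → stock_available]; (viii) [restock_request → packed]; (xiv) [shipped ∧ labeled → manifest_closed]. ⇒ new: stock_available, packed, manifest_closed.
[3] (ii) [packed ∧ carrier_assigned → cond_3]; (vi) [manifest_closed ∧ insured → notify_customer]; (xii) [stock_available → cond_6]; (xvi) [packed ∧ priority_ship → split_shipment]. ⇒ new: cond_3, notify_customer, cond_6, split_shipment.
[4] (v) [split_shipment ∧ notify_customer ∧ stock_available → pick_ticket]. ⇒ new: pick_ticket.
Closure: {address_valid, backorder, carrier_assigned, cond_3, cond_6, cond_7, cond_8, dock_ready, fragile_item, hazmat_flag, insured, labeled, manifest_closed, notify_customer, order_received, oversize_item, packed, payment_cleared, pick_ticket, priority_ship, restock_request, route_local, shipped, split_shipment, stock_available, stock_low} — 26 facts.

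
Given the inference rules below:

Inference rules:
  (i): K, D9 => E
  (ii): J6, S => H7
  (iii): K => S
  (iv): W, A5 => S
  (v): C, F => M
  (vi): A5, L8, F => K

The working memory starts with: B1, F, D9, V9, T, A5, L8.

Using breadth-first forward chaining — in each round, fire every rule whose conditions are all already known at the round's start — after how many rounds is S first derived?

Round 1 fires (vi), giving K.
Round 2 fires (i), (iii), giving E, S.
S first appears in round 2.

2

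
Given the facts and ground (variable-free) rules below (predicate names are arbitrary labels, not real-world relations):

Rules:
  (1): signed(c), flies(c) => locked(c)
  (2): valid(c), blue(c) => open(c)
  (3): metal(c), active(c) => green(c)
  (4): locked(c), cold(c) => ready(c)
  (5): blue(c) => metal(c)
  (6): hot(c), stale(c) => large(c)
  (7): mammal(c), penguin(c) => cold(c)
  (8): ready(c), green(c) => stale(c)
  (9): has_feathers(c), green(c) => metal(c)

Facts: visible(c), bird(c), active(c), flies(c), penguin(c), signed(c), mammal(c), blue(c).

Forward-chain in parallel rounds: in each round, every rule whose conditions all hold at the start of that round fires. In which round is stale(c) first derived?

3

Round 1 fires (1), (5), (7), giving locked(c), metal(c), cold(c).
Round 2 fires (3), (4), giving green(c), ready(c).
Round 3 fires (8), giving stale(c).
stale(c) first appears in round 3.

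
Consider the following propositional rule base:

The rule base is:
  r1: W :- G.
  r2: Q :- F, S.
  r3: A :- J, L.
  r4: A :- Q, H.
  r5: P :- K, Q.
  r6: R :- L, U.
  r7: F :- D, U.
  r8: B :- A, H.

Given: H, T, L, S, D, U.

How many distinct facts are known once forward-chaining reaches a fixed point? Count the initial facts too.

11

Round 1 — r6, r7, derive R, F.
Round 2 — r2, derive Q.
Round 3 — r4, derive A.
Round 4 — r8, derive B.
Closure: {A, B, D, F, H, L, Q, R, S, T, U} — 11 facts.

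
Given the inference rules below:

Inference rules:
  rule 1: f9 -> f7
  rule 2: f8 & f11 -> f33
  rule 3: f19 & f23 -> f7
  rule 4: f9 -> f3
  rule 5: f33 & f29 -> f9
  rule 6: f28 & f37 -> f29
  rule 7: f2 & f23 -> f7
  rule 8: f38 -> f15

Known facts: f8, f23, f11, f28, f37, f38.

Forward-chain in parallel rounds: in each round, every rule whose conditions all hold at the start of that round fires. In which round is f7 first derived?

Round 1: rule 2 [f8 & f11 -> f33]; rule 6 [f28 & f37 -> f29]; rule 8 [f38 -> f15]. New: f33, f29, f15.
Round 2: rule 5 [f33 & f29 -> f9]. New: f9.
Round 3: rule 1 [f9 -> f7]; rule 4 [f9 -> f3]. New: f7, f3.
f7 first appears in round 3.

3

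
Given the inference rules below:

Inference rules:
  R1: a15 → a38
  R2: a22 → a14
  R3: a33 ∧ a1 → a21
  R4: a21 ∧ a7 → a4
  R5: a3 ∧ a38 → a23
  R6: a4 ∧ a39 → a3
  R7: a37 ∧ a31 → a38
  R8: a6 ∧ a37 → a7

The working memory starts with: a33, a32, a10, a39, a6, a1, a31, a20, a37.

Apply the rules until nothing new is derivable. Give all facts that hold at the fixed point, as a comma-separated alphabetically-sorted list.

a1, a10, a20, a21, a23, a3, a31, a32, a33, a37, a38, a39, a4, a6, a7

Round 1 — R3, R7, R8, derive a21, a38, a7.
Round 2 — R4, derive a4.
Round 3 — R6, derive a3.
Round 4 — R5, derive a23.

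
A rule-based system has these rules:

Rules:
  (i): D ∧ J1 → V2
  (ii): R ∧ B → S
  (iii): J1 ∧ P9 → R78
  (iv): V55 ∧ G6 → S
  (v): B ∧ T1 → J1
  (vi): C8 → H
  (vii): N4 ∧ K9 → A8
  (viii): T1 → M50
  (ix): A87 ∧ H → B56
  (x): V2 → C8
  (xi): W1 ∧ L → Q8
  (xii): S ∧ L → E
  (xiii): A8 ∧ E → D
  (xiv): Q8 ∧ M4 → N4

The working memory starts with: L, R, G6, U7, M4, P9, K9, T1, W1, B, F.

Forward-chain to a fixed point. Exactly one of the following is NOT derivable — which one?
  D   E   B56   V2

Round 1: (ii) [R ∧ B → S]; (v) [B ∧ T1 → J1]; (viii) [T1 → M50]; (xi) [W1 ∧ L → Q8]. New: S, J1, M50, Q8.
Round 2: (iii) [J1 ∧ P9 → R78]; (xii) [S ∧ L → E]; (xiv) [Q8 ∧ M4 → N4]. New: R78, E, N4.
Round 3: (vii) [N4 ∧ K9 → A8]. New: A8.
Round 4: (xiii) [A8 ∧ E → D]. New: D.
Round 5: (i) [D ∧ J1 → V2]. New: V2.
Round 6: (x) [V2 → C8]. New: C8.
Round 7: (vi) [C8 → H]. New: H.
Derived: E (round 2), V2 (round 5), D (round 4). B56 never appears in any round.

B56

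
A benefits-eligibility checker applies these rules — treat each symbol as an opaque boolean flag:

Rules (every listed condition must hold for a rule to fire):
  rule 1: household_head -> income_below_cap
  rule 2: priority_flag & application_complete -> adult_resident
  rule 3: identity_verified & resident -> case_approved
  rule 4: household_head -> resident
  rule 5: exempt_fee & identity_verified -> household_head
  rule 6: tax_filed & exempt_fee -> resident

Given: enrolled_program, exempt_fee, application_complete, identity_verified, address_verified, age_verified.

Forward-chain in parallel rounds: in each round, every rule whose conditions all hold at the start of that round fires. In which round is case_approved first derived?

[1] rule 5 [exempt_fee & identity_verified -> household_head]. ⇒ new: household_head.
[2] rule 1 [household_head -> income_below_cap]; rule 4 [household_head -> resident]. ⇒ new: income_below_cap, resident.
[3] rule 3 [identity_verified & resident -> case_approved]. ⇒ new: case_approved.
case_approved first appears in round 3.

3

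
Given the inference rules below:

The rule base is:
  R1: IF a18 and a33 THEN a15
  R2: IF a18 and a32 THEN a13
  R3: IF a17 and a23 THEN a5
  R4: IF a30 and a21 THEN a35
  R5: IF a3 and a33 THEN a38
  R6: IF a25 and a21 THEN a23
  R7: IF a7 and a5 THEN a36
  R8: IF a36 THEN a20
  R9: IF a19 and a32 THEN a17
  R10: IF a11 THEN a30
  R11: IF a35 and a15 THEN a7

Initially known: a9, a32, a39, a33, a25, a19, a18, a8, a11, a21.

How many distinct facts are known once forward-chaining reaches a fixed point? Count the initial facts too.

20

[1] R1 [IF a18 and a33 THEN a15]; R2 [IF a18 and a32 THEN a13]; R6 [IF a25 and a21 THEN a23]; R9 [IF a19 and a32 THEN a17]; R10 [IF a11 THEN a30]. ⇒ new: a15, a13, a23, a17, a30.
[2] R3 [IF a17 and a23 THEN a5]; R4 [IF a30 and a21 THEN a35]. ⇒ new: a5, a35.
[3] R11 [IF a35 and a15 THEN a7]. ⇒ new: a7.
[4] R7 [IF a7 and a5 THEN a36]. ⇒ new: a36.
[5] R8 [IF a36 THEN a20]. ⇒ new: a20.
Closure: {a11, a13, a15, a17, a18, a19, a20, a21, a23, a25, a30, a32, a33, a35, a36, a39, a5, a7, a8, a9} — 20 facts.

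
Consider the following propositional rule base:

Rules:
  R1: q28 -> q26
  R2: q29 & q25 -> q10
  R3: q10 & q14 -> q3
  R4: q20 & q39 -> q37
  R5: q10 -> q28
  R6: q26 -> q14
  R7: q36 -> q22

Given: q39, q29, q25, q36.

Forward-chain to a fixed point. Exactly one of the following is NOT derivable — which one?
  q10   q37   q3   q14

Round 1 — R2, R7, derive q10, q22.
Round 2 — R5, derive q28.
Round 3 — R1, derive q26.
Round 4 — R6, derive q14.
Round 5 — R3, derive q3.
Derived: q3 (round 5), q14 (round 4), q10 (round 1). q37 never appears in any round.

q37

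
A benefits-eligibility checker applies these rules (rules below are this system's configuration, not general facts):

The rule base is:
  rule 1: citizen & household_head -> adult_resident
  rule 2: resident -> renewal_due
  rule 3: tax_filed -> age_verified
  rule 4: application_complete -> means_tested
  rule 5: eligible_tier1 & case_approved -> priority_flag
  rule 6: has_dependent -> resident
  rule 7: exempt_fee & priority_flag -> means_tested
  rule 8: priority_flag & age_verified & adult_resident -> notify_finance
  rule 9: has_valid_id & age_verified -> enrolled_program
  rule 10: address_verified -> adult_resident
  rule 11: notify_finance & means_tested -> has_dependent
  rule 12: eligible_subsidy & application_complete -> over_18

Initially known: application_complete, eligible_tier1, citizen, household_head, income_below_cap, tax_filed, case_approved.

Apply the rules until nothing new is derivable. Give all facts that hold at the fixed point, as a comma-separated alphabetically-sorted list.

Round 1 — rule 1, rule 3, rule 4, rule 5, derive adult_resident, age_verified, means_tested, priority_flag.
Round 2 — rule 8, derive notify_finance.
Round 3 — rule 11, derive has_dependent.
Round 4 — rule 6, derive resident.
Round 5 — rule 2, derive renewal_due.

adult_resident, age_verified, application_complete, case_approved, citizen, eligible_tier1, has_dependent, household_head, income_below_cap, means_tested, notify_finance, priority_flag, renewal_due, resident, tax_filed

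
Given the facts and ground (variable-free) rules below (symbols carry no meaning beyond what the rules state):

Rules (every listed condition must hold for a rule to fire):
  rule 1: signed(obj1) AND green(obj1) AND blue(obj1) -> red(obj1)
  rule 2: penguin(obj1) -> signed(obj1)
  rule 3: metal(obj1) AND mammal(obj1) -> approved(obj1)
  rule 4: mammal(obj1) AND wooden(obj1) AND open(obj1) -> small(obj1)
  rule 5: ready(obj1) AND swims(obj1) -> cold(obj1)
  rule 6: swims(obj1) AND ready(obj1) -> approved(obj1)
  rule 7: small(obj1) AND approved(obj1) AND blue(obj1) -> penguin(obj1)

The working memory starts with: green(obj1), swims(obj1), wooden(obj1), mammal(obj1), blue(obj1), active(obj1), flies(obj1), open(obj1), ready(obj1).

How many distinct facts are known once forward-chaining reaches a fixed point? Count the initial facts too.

[1] rule 4 [mammal(obj1) AND wooden(obj1) AND open(obj1) -> small(obj1)]; rule 5 [ready(obj1) AND swims(obj1) -> cold(obj1)]; rule 6 [swims(obj1) AND ready(obj1) -> approved(obj1)]. ⇒ new: small(obj1), cold(obj1), approved(obj1).
[2] rule 7 [small(obj1) AND approved(obj1) AND blue(obj1) -> penguin(obj1)]. ⇒ new: penguin(obj1).
[3] rule 2 [penguin(obj1) -> signed(obj1)]. ⇒ new: signed(obj1).
[4] rule 1 [signed(obj1) AND green(obj1) AND blue(obj1) -> red(obj1)]. ⇒ new: red(obj1).
Closure: {active(obj1), approved(obj1), blue(obj1), cold(obj1), flies(obj1), green(obj1), mammal(obj1), open(obj1), penguin(obj1), ready(obj1), red(obj1), signed(obj1), small(obj1), swims(obj1), wooden(obj1)} — 15 facts.

15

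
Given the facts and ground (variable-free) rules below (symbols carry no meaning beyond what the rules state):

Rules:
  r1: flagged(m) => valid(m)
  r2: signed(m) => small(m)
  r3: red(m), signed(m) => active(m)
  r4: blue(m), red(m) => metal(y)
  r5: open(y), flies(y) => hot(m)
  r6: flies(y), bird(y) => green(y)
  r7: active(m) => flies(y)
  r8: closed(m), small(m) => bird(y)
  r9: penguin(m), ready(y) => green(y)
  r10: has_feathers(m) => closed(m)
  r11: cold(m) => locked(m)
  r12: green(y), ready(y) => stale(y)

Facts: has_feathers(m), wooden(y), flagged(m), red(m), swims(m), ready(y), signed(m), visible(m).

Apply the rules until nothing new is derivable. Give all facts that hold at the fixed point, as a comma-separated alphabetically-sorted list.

active(m), bird(y), closed(m), flagged(m), flies(y), green(y), has_feathers(m), ready(y), red(m), signed(m), small(m), stale(y), swims(m), valid(m), visible(m), wooden(y)

Round 1 — r1, r2, r3, r10, derive valid(m), small(m), active(m), closed(m).
Round 2 — r7, r8, derive flies(y), bird(y).
Round 3 — r6, derive green(y).
Round 4 — r12, derive stale(y).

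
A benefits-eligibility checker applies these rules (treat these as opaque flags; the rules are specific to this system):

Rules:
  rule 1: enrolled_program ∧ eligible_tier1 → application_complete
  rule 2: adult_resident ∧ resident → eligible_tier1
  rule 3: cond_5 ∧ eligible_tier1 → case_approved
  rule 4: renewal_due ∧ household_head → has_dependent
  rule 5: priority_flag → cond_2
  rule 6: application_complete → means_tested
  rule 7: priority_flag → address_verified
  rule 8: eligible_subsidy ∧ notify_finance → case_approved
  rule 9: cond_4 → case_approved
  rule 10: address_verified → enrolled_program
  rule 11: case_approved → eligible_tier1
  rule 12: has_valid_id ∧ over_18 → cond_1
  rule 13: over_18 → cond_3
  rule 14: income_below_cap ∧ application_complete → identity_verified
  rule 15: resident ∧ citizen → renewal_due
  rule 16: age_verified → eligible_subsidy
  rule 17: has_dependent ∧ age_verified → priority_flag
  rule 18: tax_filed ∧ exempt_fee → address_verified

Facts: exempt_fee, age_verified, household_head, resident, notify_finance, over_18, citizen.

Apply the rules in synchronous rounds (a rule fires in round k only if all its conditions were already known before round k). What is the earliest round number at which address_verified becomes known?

Round 1: rule 13 [over_18 → cond_3]; rule 15 [resident ∧ citizen → renewal_due]; rule 16 [age_verified → eligible_subsidy]. New: cond_3, renewal_due, eligible_subsidy.
Round 2: rule 4 [renewal_due ∧ household_head → has_dependent]; rule 8 [eligible_subsidy ∧ notify_finance → case_approved]. New: has_dependent, case_approved.
Round 3: rule 11 [case_approved → eligible_tier1]; rule 17 [has_dependent ∧ age_verified → priority_flag]. New: eligible_tier1, priority_flag.
Round 4: rule 5 [priority_flag → cond_2]; rule 7 [priority_flag → address_verified]. New: cond_2, address_verified.
address_verified first appears in round 4.

4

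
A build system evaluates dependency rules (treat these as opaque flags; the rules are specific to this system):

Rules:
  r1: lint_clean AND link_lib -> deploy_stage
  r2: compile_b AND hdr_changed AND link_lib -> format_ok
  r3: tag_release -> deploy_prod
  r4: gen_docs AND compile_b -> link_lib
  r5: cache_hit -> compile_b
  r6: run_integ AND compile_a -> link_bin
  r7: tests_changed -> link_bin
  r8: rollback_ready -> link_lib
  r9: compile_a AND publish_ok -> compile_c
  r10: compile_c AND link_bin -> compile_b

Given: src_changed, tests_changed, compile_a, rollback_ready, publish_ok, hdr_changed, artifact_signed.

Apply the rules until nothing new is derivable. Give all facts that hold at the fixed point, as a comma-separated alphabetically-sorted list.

artifact_signed, compile_a, compile_b, compile_c, format_ok, hdr_changed, link_bin, link_lib, publish_ok, rollback_ready, src_changed, tests_changed

Round 1 — r7, r8, r9, derive link_bin, link_lib, compile_c.
Round 2 — r10, derive compile_b.
Round 3 — r2, derive format_ok.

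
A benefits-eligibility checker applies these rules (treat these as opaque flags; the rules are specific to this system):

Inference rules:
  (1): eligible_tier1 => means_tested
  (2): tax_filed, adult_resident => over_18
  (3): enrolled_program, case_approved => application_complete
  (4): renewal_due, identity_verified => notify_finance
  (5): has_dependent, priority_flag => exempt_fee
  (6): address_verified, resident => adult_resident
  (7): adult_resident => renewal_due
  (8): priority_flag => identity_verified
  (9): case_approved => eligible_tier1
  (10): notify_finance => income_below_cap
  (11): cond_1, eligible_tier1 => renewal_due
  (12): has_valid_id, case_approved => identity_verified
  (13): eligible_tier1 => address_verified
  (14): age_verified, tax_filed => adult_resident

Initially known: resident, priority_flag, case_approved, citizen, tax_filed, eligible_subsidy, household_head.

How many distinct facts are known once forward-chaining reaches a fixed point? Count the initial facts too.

Round 1 fires (8), (9), giving identity_verified, eligible_tier1.
Round 2 fires (1), (13), giving means_tested, address_verified.
Round 3 fires (6), giving adult_resident.
Round 4 fires (2), (7), giving over_18, renewal_due.
Round 5 fires (4), giving notify_finance.
Round 6 fires (10), giving income_below_cap.
Closure: {address_verified, adult_resident, case_approved, citizen, eligible_subsidy, eligible_tier1, household_head, identity_verified, income_below_cap, means_tested, notify_finance, over_18, priority_flag, renewal_due, resident, tax_filed} — 16 facts.

16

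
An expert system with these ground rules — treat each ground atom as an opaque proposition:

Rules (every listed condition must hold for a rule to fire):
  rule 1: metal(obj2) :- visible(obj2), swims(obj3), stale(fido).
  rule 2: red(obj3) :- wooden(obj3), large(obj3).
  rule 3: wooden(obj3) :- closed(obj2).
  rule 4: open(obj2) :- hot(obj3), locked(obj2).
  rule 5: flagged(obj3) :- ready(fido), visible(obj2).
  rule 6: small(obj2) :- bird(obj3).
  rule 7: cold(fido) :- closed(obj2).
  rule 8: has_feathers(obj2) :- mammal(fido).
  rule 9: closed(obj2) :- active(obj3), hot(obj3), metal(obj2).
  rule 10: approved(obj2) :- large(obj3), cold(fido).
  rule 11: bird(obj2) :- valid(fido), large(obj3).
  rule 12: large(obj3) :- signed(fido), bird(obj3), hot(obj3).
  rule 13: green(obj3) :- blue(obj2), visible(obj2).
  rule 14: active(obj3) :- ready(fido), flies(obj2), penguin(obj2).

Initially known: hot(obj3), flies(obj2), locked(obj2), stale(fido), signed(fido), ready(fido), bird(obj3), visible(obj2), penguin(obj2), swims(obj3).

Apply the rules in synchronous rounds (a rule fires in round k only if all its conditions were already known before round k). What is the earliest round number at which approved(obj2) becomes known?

4

[1] rule 1 [metal(obj2) :- visible(obj2), swims(obj3), stale(fido).]; rule 4 [open(obj2) :- hot(obj3), locked(obj2).]; rule 5 [flagged(obj3) :- ready(fido), visible(obj2).]; rule 6 [small(obj2) :- bird(obj3).]; rule 12 [large(obj3) :- signed(fido), bird(obj3), hot(obj3).]; rule 14 [active(obj3) :- ready(fido), flies(obj2), penguin(obj2).]. ⇒ new: metal(obj2), open(obj2), flagged(obj3), small(obj2), large(obj3), active(obj3).
[2] rule 9 [closed(obj2) :- active(obj3), hot(obj3), metal(obj2).]. ⇒ new: closed(obj2).
[3] rule 3 [wooden(obj3) :- closed(obj2).]; rule 7 [cold(fido) :- closed(obj2).]. ⇒ new: wooden(obj3), cold(fido).
[4] rule 2 [red(obj3) :- wooden(obj3), large(obj3).]; rule 10 [approved(obj2) :- large(obj3), cold(fido).]. ⇒ new: red(obj3), approved(obj2).
approved(obj2) first appears in round 4.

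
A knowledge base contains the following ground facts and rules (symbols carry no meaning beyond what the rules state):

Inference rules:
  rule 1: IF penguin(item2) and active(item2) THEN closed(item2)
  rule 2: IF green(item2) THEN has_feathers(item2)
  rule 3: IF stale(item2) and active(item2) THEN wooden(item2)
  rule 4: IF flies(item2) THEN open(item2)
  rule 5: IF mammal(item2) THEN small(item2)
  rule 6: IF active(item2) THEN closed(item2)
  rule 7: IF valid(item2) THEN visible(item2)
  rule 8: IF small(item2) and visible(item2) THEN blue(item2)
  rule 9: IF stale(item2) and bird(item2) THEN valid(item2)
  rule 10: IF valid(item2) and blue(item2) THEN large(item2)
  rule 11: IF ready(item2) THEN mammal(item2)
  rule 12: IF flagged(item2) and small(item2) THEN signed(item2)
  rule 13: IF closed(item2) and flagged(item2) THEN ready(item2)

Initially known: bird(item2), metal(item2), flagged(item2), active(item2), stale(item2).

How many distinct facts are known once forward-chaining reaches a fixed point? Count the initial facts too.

Round 1: rule 3 [IF stale(item2) and active(item2) THEN wooden(item2)]; rule 6 [IF active(item2) THEN closed(item2)]; rule 9 [IF stale(item2) and bird(item2) THEN valid(item2)]. Adds wooden(item2), closed(item2), valid(item2).
Round 2: rule 7 [IF valid(item2) THEN visible(item2)]; rule 13 [IF closed(item2) and flagged(item2) THEN ready(item2)]. Adds visible(item2), ready(item2).
Round 3: rule 11 [IF ready(item2) THEN mammal(item2)]. Adds mammal(item2).
Round 4: rule 5 [IF mammal(item2) THEN small(item2)]. Adds small(item2).
Round 5: rule 8 [IF small(item2) and visible(item2) THEN blue(item2)]; rule 12 [IF flagged(item2) and small(item2) THEN signed(item2)]. Adds blue(item2), signed(item2).
Round 6: rule 10 [IF valid(item2) and blue(item2) THEN large(item2)]. Adds large(item2).
Closure: {active(item2), bird(item2), blue(item2), closed(item2), flagged(item2), large(item2), mammal(item2), metal(item2), ready(item2), signed(item2), small(item2), stale(item2), valid(item2), visible(item2), wooden(item2)} — 15 facts.

15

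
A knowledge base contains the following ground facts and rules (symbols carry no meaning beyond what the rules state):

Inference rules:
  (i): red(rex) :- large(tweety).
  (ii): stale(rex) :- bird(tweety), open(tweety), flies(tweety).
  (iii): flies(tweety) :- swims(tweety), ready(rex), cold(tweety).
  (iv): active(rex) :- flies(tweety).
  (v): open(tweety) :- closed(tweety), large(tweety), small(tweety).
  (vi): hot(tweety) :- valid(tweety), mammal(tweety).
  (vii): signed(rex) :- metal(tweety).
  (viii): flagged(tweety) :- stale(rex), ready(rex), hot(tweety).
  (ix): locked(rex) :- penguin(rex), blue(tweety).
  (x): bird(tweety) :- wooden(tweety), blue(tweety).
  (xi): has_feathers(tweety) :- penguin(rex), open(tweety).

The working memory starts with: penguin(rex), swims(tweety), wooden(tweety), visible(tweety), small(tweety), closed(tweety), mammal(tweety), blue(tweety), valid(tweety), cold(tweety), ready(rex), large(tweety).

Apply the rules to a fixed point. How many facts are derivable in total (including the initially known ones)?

22

Round 1 fires (i), (iii), (v), (vi), (ix), (x), giving red(rex), flies(tweety), open(tweety), hot(tweety), locked(rex), bird(tweety).
Round 2 fires (ii), (iv), (xi), giving stale(rex), active(rex), has_feathers(tweety).
Round 3 fires (viii), giving flagged(tweety).
Closure: {active(rex), bird(tweety), blue(tweety), closed(tweety), cold(tweety), flagged(tweety), flies(tweety), has_feathers(tweety), hot(tweety), large(tweety), locked(rex), mammal(tweety), open(tweety), penguin(rex), ready(rex), red(rex), small(tweety), stale(rex), swims(tweety), valid(tweety), visible(tweety), wooden(tweety)} — 22 facts.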